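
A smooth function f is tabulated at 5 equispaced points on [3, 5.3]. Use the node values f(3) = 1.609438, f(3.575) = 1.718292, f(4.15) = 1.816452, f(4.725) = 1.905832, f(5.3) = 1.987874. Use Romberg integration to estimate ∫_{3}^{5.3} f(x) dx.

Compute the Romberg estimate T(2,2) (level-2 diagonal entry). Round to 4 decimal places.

4.1643

T(0,0) (trapezoid, 1 panel, h=2.3000): 4.136909
T(1,0) (trapezoid, 2 panels, h=1.1500): 4.157374
T(2,0) (trapezoid, 4 panels, h=0.5750): 4.162558
T(1,1) = 4.157374 + (4.157374 − 4.136909)/3 = 4.164196
T(2,1) = 4.162558 + (4.162558 − 4.157374)/3 = 4.164286
T(2,2) = 4.164286 + (4.164286 − 4.164196)/15 = 4.164292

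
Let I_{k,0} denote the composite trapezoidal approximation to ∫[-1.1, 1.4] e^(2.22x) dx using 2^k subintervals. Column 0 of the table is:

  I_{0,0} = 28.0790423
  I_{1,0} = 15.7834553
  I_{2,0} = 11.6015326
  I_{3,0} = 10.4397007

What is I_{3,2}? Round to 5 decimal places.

I_{2,1} = 11.6015326 + (11.6015326 − 15.7834553)/3 = 10.2075584
I_{3,1} = 10.4397007 + (10.4397007 − 11.6015326)/3 = 10.0524234
I_{3,2} = 10.0524234 + (10.0524234 − 10.2075584)/15 = 10.0420811

10.04208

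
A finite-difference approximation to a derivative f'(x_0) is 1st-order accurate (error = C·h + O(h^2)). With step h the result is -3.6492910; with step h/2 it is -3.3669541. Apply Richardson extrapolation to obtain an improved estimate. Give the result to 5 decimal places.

The leading error scales as h; refining by a factor of 2 reduces it by 2^1 = 2.
Extrapolated value = (2·A(h/2) − A(h)) / (2 − 1)
= (2·(-3.3669541) − (-3.6492910)) / 1
= -3.0846172 / 1 = -3.0846172

-3.08462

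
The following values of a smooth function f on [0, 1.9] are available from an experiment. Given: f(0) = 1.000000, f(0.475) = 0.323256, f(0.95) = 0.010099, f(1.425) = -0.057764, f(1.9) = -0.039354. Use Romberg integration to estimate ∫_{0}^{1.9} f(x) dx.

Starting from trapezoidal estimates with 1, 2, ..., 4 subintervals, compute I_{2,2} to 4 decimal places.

0.3239

I_{0,0} (trapezoid, 1 panel, h=1.9000): 0.912614
I_{1,0} (trapezoid, 2 panels, h=0.9500): 0.465901
I_{2,0} (trapezoid, 4 panels, h=0.4750): 0.359059
I_{1,1} = 0.465901 + (0.465901 − 0.912614)/3 = 0.316997
I_{2,1} = 0.359059 + (0.359059 − 0.465901)/3 = 0.323445
I_{2,2} = 0.323445 + (0.323445 − 0.316997)/15 = 0.323875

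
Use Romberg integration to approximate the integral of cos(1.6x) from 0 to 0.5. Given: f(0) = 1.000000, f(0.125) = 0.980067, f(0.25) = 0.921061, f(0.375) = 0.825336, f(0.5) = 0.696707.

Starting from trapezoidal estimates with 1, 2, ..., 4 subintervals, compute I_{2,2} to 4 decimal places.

0.4483

I_{0,0} (trapezoid, 1 panel, h=0.5000): 0.424177
I_{1,0} (trapezoid, 2 panels, h=0.2500): 0.442354
I_{2,0} (trapezoid, 4 panels, h=0.1250): 0.446852
I_{1,1} = 0.442354 + (0.442354 − 0.424177)/3 = 0.448413
I_{2,1} = 0.446852 + (0.446852 − 0.442354)/3 = 0.448351
I_{2,2} = 0.448351 + (0.448351 − 0.448413)/15 = 0.448347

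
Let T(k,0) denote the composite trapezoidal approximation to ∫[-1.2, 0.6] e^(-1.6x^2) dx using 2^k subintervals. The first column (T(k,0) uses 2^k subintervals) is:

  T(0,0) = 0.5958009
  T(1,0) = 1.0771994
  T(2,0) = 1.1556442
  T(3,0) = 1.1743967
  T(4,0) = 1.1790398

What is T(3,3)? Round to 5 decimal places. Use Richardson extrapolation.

1.18061

Richardson extrapolation on the trapezoidal column (denominator 4−1=3):
T(1,1) = (4·1.0771994 − 0.5958009) / 3 = 1.2376656
T(2,1) = (4·1.1556442 − 1.0771994) / 3 = 1.1817925
T(3,1) = (4·1.1743967 − 1.1556442) / 3 = 1.1806475
T(2,2) = (16·1.1817925 − 1.2376656) / 15 = 1.1780676
T(3,2) = (16·1.1806475 − 1.1817925) / 15 = 1.1805712
T(3,3) = 1.1805712 + (1.1805712 − 1.1780676)/63 = 1.1806109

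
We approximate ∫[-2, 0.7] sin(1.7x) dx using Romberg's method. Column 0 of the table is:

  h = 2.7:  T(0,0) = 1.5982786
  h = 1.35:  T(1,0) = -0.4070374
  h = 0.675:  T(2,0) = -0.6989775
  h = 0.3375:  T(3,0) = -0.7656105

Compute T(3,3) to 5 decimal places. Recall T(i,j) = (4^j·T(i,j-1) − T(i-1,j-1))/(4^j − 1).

Richardson extrapolation on the trapezoidal column (denominator 4−1=3):
T(1,1) = (4·(-0.4070374) − 1.5982786) / 3 = -1.0754761
T(2,1) = -0.6989775 + (-0.6989775 − (-0.4070374))/3 = -0.7962909
T(3,1) = (4·(-0.7656105) − (-0.6989775)) / 3 = -0.7878215
T(2,2) = (16·(-0.7962909) − (-1.0754761)) / 15 = -0.7776786
T(3,2) = -0.7878215 + (-0.7878215 − (-0.7962909))/15 = -0.7872569
T(3,3) = -0.7872569 + (-0.7872569 − (-0.7776786))/63 = -0.7874089

-0.78741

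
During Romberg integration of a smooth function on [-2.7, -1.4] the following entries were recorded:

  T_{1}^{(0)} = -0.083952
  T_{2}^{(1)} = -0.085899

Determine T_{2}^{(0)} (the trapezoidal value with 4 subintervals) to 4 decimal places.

From T_{2}^{(1)} = (4·T_{2}^{(0)} − T_{1}^{(0)})/3, solve for T_{2}^{(0)}:
4·T_{2}^{(0)} = 3·(-0.085899) + (-0.083952) = -0.341649
T_{2}^{(0)} = -0.085412

-0.0854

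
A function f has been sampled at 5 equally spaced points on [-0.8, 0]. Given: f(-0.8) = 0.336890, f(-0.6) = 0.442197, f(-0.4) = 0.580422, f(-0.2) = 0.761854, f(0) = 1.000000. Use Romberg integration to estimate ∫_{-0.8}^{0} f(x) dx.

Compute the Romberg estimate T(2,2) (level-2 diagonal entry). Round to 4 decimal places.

0.4876

T(0,0) (trapezoid, 1 panel, h=0.8000): 0.534756
T(1,0) (trapezoid, 2 panels, h=0.4000): 0.499547
T(2,0) (trapezoid, 4 panels, h=0.2000): 0.490584
T(1,1) = 0.499547 + (0.499547 − 0.534756)/3 = 0.487811
T(2,1) = 0.490584 + (0.490584 − 0.499547)/3 = 0.487596
T(2,2) = 0.487596 + (0.487596 − 0.487811)/15 = 0.487582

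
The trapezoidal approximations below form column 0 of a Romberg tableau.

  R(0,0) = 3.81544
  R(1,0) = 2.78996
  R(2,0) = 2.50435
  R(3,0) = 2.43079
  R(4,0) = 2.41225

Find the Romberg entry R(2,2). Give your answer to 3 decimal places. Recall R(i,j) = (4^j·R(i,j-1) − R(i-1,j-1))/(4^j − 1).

2.407

R(1,1) = (4·2.78996 − 3.81544) / 3 = 2.44813
R(2,1) = (4·2.50435 − 2.78996) / 3 = 2.40915
R(2,2) = 2.40915 + (2.40915 − 2.44813)/15 = 2.40655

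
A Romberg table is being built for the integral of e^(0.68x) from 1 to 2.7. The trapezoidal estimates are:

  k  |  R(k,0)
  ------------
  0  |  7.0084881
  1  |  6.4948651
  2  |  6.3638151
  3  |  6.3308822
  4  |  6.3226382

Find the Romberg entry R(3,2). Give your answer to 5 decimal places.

6.31989

Richardson extrapolation on the trapezoidal column (denominator 4−1=3):
R(2,1) = (4·6.3638151 − 6.4948651) / 3 = 6.3201318
R(3,1) = 6.3308822 + (6.3308822 − 6.3638151)/3 = 6.3199046
R(3,2) = 6.3199046 + (6.3199046 − 6.3201318)/15 = 6.3198895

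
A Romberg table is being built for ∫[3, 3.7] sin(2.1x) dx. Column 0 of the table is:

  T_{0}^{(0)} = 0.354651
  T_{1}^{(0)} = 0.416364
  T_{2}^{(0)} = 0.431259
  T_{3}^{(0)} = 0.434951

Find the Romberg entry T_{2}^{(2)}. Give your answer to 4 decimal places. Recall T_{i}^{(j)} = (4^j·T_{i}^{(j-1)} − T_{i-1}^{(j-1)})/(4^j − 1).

T_{1}^{(1)} = 0.416364 + (0.416364 − 0.354651)/3 = 0.436935
T_{2}^{(1)} = 0.431259 + (0.431259 − 0.416364)/3 = 0.436224
T_{2}^{(2)} = (16·0.436224 − 0.436935) / 15 = 0.436177

0.4362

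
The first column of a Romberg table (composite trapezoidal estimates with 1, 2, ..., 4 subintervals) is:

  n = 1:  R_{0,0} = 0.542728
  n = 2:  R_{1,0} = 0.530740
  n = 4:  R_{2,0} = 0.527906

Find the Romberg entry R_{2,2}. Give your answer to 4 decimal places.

R_{1,1} = (4·0.530740 − 0.542728) / 3 = 0.526744
R_{2,1} = 0.527906 + (0.527906 − 0.530740)/3 = 0.526961
R_{2,2} = (16·0.526961 − 0.526744) / 15 = 0.526975
(Column j=1 coincides with Simpson's rule on the same nodes.)

0.5270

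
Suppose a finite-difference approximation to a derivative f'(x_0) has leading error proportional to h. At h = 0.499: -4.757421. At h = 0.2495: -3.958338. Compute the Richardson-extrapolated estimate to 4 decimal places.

Extrapolated value = (2·A(h/2) − A(h)) / (2 − 1)
= (2·(-3.958338) − (-4.757421)) / 1
= -3.159255 / 1 = -3.159255

-3.1593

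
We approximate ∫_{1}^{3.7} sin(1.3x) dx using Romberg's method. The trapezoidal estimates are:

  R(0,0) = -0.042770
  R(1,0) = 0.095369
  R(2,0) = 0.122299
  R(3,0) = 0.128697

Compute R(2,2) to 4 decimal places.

0.1306

R(1,1) = (4·0.095369 − (-0.042770)) / 3 = 0.141415
R(2,1) = (4·0.122299 − 0.095369) / 3 = 0.131276
R(2,2) = 0.131276 + (0.131276 − 0.141415)/15 = 0.130600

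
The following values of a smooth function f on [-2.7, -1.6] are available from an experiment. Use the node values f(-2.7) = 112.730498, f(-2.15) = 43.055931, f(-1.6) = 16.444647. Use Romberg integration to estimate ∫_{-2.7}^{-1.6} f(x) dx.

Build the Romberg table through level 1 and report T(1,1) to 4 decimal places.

T(0,0) (trapezoid, 1 panel, h=1.1000): 71.046330
T(1,0) (trapezoid, 2 panels, h=0.5500): 59.203927
T(1,1) = 59.203927 + (59.203927 − 71.046330)/3 = 55.256459

55.2565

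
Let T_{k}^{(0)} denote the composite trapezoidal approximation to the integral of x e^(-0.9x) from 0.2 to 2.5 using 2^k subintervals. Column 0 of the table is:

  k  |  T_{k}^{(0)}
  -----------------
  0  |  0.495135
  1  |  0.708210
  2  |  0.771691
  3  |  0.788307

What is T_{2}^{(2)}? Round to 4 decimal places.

0.7938

Richardson extrapolation on the trapezoidal column (denominator 4−1=3):
T_{1}^{(1)} = (4·0.708210 − 0.495135) / 3 = 0.779235
T_{2}^{(1)} = (4·0.771691 − 0.708210) / 3 = 0.792851
T_{2}^{(2)} = 0.792851 + (0.792851 − 0.779235)/15 = 0.793759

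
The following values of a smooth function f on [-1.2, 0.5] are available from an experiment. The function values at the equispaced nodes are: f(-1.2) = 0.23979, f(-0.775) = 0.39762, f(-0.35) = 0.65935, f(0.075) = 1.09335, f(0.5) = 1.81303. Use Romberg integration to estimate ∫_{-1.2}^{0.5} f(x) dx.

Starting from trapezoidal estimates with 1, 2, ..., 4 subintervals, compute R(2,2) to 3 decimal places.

R(0,0) (trapezoid, 1 panel, h=1.7000): 1.74490
R(1,0) (trapezoid, 2 panels, h=0.8500): 1.43290
R(2,0) (trapezoid, 4 panels, h=0.4250): 1.35011
R(1,1) = 1.43290 + (1.43290 − 1.74490)/3 = 1.32890
R(2,1) = 1.35011 + (1.35011 − 1.43290)/3 = 1.32251
R(2,2) = 1.32251 + (1.32251 − 1.32890)/15 = 1.32208

1.322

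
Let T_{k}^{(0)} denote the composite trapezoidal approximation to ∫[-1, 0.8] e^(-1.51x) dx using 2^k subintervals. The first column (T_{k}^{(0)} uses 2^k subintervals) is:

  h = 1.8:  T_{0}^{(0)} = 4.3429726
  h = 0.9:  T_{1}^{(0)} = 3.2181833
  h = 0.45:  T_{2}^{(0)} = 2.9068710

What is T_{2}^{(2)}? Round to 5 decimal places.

T_{1}^{(1)} = 3.2181833 + (3.2181833 − 4.3429726)/3 = 2.8432535
T_{2}^{(1)} = (4·2.9068710 − 3.2181833) / 3 = 2.8031002
T_{2}^{(2)} = 2.8031002 + (2.8031002 − 2.8432535)/15 = 2.8004233

2.80042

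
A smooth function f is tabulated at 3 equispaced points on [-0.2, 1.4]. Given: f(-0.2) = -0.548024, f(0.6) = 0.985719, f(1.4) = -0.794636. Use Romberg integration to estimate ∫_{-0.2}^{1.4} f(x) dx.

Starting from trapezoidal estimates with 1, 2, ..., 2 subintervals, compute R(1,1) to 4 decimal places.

0.6934

R(0,0) (trapezoid, 1 panel, h=1.6000): -1.074128
R(1,0) (trapezoid, 2 panels, h=0.8000): 0.251511
R(1,1) = 0.251511 + (0.251511 − (-1.074128))/3 = 0.693391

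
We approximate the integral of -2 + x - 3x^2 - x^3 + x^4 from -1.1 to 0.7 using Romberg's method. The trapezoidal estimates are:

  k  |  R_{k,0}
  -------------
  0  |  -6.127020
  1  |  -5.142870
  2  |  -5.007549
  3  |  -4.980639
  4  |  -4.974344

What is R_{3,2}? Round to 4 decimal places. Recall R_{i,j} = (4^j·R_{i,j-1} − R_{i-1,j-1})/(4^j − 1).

Richardson extrapolation on the trapezoidal column (denominator 4−1=3):
R_{2,1} = (4·(-5.007549) − (-5.142870)) / 3 = -4.962442
R_{3,1} = (4·(-4.980639) − (-5.007549)) / 3 = -4.971669
R_{3,2} = -4.971669 + (-4.971669 − (-4.962442))/15 = -4.972284

-4.9723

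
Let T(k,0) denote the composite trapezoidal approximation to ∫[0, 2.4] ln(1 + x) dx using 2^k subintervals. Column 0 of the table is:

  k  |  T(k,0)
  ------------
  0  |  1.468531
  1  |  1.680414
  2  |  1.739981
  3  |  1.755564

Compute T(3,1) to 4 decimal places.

1.7608

T(3,1) = (4·1.755564 − 1.739981) / 3 = 1.760758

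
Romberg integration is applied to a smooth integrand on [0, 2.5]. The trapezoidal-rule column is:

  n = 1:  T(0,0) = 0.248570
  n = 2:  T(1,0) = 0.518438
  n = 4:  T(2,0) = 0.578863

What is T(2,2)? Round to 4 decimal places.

Richardson extrapolation on the trapezoidal column (denominator 4−1=3):
T(1,1) = (4·0.518438 − 0.248570) / 3 = 0.608394
T(2,1) = 0.578863 + (0.578863 − 0.518438)/3 = 0.599005
T(2,2) = (16·0.599005 − 0.608394) / 15 = 0.598379

0.5984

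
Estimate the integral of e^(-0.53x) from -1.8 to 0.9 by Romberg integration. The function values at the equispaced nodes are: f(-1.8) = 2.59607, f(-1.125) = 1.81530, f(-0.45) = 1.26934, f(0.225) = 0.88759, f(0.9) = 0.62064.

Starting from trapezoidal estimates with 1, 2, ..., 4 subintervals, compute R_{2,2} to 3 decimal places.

3.727

R_{0,0} (trapezoid, 1 panel, h=2.7000): 4.34256
R_{1,0} (trapezoid, 2 panels, h=1.3500): 3.88489
R_{2,0} (trapezoid, 4 panels, h=0.6750): 3.76689
R_{1,1} = 3.88489 + (3.88489 − 4.34256)/3 = 3.73233
R_{2,1} = 3.76689 + (3.76689 − 3.88489)/3 = 3.72756
R_{2,2} = 3.72756 + (3.72756 − 3.73233)/15 = 3.72724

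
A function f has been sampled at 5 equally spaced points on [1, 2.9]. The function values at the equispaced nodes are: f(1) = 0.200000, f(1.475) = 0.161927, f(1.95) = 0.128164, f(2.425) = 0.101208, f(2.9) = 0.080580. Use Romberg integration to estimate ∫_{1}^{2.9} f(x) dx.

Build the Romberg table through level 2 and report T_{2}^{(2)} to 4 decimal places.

T_{0}^{(0)} (trapezoid, 1 panel, h=1.9000): 0.266551
T_{1}^{(0)} (trapezoid, 2 panels, h=0.9500): 0.255031
T_{2}^{(0)} (trapezoid, 4 panels, h=0.4750): 0.252505
T_{1}^{(1)} = 0.255031 + (0.255031 − 0.266551)/3 = 0.251191
T_{2}^{(1)} = 0.252505 + (0.252505 − 0.255031)/3 = 0.251663
T_{2}^{(2)} = 0.251663 + (0.251663 − 0.251191)/15 = 0.251694

0.2517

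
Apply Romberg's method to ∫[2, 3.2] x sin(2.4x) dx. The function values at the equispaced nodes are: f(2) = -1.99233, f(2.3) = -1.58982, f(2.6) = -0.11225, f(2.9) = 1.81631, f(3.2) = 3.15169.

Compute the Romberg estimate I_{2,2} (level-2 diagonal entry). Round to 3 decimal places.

I_{0,0} (trapezoid, 1 panel, h=1.2000): 0.69562
I_{1,0} (trapezoid, 2 panels, h=0.6000): 0.28046
I_{2,0} (trapezoid, 4 panels, h=0.3000): 0.20818
I_{1,1} = 0.28046 + (0.28046 − 0.69562)/3 = 0.14207
I_{2,1} = 0.20818 + (0.20818 − 0.28046)/3 = 0.18409
I_{2,2} = 0.18409 + (0.18409 − 0.14207)/15 = 0.18689

0.187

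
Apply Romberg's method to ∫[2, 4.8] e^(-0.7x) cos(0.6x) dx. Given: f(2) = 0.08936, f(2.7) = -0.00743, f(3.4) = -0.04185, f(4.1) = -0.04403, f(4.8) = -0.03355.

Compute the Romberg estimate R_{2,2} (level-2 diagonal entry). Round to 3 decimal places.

-0.055

R_{0,0} (trapezoid, 1 panel, h=2.8000): 0.07813
R_{1,0} (trapezoid, 2 panels, h=1.4000): -0.01952
R_{2,0} (trapezoid, 4 panels, h=0.7000): -0.04578
R_{1,1} = -0.01952 + (-0.01952 − 0.07813)/3 = -0.05207
R_{2,1} = -0.04578 + (-0.04578 − (-0.01952))/3 = -0.05453
R_{2,2} = -0.05453 + (-0.05453 − (-0.05207))/15 = -0.05469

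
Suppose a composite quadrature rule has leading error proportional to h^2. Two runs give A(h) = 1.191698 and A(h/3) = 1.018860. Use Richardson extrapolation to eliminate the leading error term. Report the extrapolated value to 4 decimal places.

The leading error scales as h^2; refining by a factor of 3 reduces it by 3^2 = 9.
Extrapolated value = (9·A(h/3) − A(h)) / (9 − 1)
= (9·1.018860 − 1.191698) / 8
= 7.978042 / 8 = 0.997255

0.9973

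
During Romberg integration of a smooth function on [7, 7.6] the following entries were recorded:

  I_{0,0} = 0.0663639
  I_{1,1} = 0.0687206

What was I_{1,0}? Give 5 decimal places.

0.06813

From I_{1,1} = (4·I_{1,0} − I_{0,0})/3, solve for I_{1,0}:
4·I_{1,0} = 3·0.0687206 + 0.0663639 = 0.2725257
I_{1,0} = 0.0681314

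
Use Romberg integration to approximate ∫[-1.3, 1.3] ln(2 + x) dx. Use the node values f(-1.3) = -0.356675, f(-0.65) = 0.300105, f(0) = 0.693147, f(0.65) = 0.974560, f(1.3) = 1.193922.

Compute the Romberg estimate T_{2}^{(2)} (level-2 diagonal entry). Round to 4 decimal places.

T_{0}^{(0)} (trapezoid, 1 panel, h=2.6000): 1.088421
T_{1}^{(0)} (trapezoid, 2 panels, h=1.3000): 1.445302
T_{2}^{(0)} (trapezoid, 4 panels, h=0.6500): 1.551183
T_{1}^{(1)} = 1.445302 + (1.445302 − 1.088421)/3 = 1.564262
T_{2}^{(1)} = 1.551183 + (1.551183 − 1.445302)/3 = 1.586477
T_{2}^{(2)} = 1.586477 + (1.586477 − 1.564262)/15 = 1.587958

1.5880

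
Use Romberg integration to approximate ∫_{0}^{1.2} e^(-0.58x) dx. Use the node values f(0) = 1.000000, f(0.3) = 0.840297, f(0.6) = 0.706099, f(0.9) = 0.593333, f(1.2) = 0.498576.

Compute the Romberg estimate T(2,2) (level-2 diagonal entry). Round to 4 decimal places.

0.8645

T(0,0) (trapezoid, 1 panel, h=1.2000): 0.899146
T(1,0) (trapezoid, 2 panels, h=0.6000): 0.873232
T(2,0) (trapezoid, 4 panels, h=0.3000): 0.866705
T(1,1) = 0.873232 + (0.873232 − 0.899146)/3 = 0.864594
T(2,1) = 0.866705 + (0.866705 − 0.873232)/3 = 0.864529
T(2,2) = 0.864529 + (0.864529 − 0.864594)/15 = 0.864525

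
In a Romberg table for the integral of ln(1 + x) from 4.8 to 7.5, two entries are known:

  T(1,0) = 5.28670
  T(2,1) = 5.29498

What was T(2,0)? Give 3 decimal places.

5.293

From T(2,1) = (4·T(2,0) − T(1,0))/3, solve for T(2,0):
4·T(2,0) = 3·5.29498 + 5.28670 = 21.17164
T(2,0) = 5.29291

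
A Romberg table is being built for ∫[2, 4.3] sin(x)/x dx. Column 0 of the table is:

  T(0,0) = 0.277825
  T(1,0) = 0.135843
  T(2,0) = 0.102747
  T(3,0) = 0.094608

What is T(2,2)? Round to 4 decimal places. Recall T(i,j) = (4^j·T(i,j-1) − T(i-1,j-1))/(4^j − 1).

Richardson extrapolation on the trapezoidal column (denominator 4−1=3):
T(1,1) = 0.135843 + (0.135843 − 0.277825)/3 = 0.088516
T(2,1) = 0.102747 + (0.102747 − 0.135843)/3 = 0.091715
T(2,2) = (16·0.091715 − 0.088516) / 15 = 0.091928
(Column j=1 coincides with Simpson's rule on the same nodes.)

0.0919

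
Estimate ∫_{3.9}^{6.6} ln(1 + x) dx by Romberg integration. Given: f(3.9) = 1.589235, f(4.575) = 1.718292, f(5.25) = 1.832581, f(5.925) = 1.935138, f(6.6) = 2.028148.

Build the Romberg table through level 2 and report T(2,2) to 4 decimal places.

4.9267

T(0,0) (trapezoid, 1 panel, h=2.7000): 4.883467
T(1,0) (trapezoid, 2 panels, h=1.3500): 4.915718
T(2,0) (trapezoid, 4 panels, h=0.6750): 4.923924
T(1,1) = 4.915718 + (4.915718 − 4.883467)/3 = 4.926468
T(2,1) = 4.923924 + (4.923924 − 4.915718)/3 = 4.926659
T(2,2) = 4.926659 + (4.926659 − 4.926468)/15 = 4.926672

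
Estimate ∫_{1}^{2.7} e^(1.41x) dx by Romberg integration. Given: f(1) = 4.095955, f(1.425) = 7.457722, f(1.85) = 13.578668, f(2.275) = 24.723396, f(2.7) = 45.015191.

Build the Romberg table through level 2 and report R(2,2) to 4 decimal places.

R(0,0) (trapezoid, 1 panel, h=1.7000): 41.744474
R(1,0) (trapezoid, 2 panels, h=0.8500): 32.414105
R(2,0) (trapezoid, 4 panels, h=0.4250): 29.884028
R(1,1) = 32.414105 + (32.414105 − 41.744474)/3 = 29.303982
R(2,1) = 29.884028 + (29.884028 − 32.414105)/3 = 29.040669
R(2,2) = 29.040669 + (29.040669 − 29.303982)/15 = 29.023115

29.0231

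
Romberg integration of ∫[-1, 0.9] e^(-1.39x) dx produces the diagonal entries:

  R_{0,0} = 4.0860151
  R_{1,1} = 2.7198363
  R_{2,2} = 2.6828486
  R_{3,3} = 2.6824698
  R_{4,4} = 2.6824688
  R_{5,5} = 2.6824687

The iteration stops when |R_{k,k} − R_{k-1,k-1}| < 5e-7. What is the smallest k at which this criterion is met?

k = 5

|R_{1,1} − R_{0,0}| = 1.3661788 ≥ 5e-7
|R_{2,2} − R_{1,1}| = 0.0369877 ≥ 5e-7
|R_{3,3} − R_{2,2}| = 0.0003788 ≥ 5e-7
|R_{4,4} − R_{3,3}| = 0.0000010 ≥ 5e-7
|R_{5,5} − R_{4,4}| = 0.0000001 < 5e-7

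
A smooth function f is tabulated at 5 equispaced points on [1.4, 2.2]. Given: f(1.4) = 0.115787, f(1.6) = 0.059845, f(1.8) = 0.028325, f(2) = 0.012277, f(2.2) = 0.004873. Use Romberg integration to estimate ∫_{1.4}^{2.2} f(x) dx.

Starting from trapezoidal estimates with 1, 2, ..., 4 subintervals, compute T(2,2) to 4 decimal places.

0.0310

T(0,0) (trapezoid, 1 panel, h=0.8000): 0.048264
T(1,0) (trapezoid, 2 panels, h=0.4000): 0.035462
T(2,0) (trapezoid, 4 panels, h=0.2000): 0.032155
T(1,1) = 0.035462 + (0.035462 − 0.048264)/3 = 0.031195
T(2,1) = 0.032155 + (0.032155 − 0.035462)/3 = 0.031053
T(2,2) = 0.031053 + (0.031053 − 0.031195)/15 = 0.031044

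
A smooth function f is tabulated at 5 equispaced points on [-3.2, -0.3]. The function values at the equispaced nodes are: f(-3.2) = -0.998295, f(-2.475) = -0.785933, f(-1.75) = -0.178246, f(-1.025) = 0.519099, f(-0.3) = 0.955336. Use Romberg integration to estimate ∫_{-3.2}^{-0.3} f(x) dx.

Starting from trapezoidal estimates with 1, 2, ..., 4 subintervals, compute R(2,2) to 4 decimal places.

R(0,0) (trapezoid, 1 panel, h=2.9000): -0.062291
R(1,0) (trapezoid, 2 panels, h=1.4500): -0.289602
R(2,0) (trapezoid, 4 panels, h=0.7250): -0.338256
R(1,1) = -0.289602 + (-0.289602 − (-0.062291))/3 = -0.365372
R(2,1) = -0.338256 + (-0.338256 − (-0.289602))/3 = -0.354474
R(2,2) = -0.354474 + (-0.354474 − (-0.365372))/15 = -0.353747

-0.3537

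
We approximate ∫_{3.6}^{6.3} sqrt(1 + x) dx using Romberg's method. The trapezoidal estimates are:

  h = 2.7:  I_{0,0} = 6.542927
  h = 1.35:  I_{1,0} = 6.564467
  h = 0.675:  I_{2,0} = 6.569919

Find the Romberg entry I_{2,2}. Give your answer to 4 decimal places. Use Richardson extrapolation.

I_{1,1} = (4·6.564467 − 6.542927) / 3 = 6.571647
I_{2,1} = (4·6.569919 − 6.564467) / 3 = 6.571736
I_{2,2} = (16·6.571736 − 6.571647) / 15 = 6.571742

6.5717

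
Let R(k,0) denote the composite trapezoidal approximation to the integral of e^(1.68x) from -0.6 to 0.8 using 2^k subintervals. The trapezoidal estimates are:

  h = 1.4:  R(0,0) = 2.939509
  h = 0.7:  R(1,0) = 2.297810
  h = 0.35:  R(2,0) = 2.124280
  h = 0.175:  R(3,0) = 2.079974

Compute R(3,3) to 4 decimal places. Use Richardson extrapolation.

Richardson extrapolation on the trapezoidal column (denominator 4−1=3):
R(1,1) = (4·2.297810 − 2.939509) / 3 = 2.083910
R(2,1) = (4·2.124280 − 2.297810) / 3 = 2.066437
R(3,1) = (4·2.079974 − 2.124280) / 3 = 2.065205
R(2,2) = 2.066437 + (2.066437 − 2.083910)/15 = 2.065272
R(3,2) = 2.065205 + (2.065205 − 2.066437)/15 = 2.065123
R(3,3) = 2.065123 + (2.065123 − 2.065272)/63 = 2.065121

2.0651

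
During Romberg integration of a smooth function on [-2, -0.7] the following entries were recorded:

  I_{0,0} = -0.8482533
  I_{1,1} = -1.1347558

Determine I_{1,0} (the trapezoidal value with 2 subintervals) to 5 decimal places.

-1.06313

From I_{1,1} = (4·I_{1,0} − I_{0,0})/3, solve for I_{1,0}:
4·I_{1,0} = 3·(-1.1347558) + (-0.8482533) = -4.2525207
I_{1,0} = -1.0631302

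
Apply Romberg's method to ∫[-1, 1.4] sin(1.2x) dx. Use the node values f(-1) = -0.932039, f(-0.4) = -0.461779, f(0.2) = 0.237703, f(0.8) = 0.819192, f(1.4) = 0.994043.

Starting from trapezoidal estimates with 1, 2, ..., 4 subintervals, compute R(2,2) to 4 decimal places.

R(0,0) (trapezoid, 1 panel, h=2.4000): 0.074405
R(1,0) (trapezoid, 2 panels, h=1.2000): 0.322446
R(2,0) (trapezoid, 4 panels, h=0.6000): 0.375671
R(1,1) = 0.322446 + (0.322446 − 0.074405)/3 = 0.405126
R(2,1) = 0.375671 + (0.375671 − 0.322446)/3 = 0.393413
R(2,2) = 0.393413 + (0.393413 − 0.405126)/15 = 0.392632

0.3926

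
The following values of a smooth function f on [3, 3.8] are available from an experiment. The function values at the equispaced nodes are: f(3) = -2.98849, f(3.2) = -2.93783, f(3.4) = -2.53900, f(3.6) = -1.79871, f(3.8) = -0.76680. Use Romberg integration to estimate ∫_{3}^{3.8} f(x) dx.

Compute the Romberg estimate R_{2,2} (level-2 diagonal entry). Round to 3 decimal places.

-1.852

R_{0,0} (trapezoid, 1 panel, h=0.8000): -1.50212
R_{1,0} (trapezoid, 2 panels, h=0.4000): -1.76666
R_{2,0} (trapezoid, 4 panels, h=0.2000): -1.83064
R_{1,1} = -1.76666 + (-1.76666 − (-1.50212))/3 = -1.85484
R_{2,1} = -1.83064 + (-1.83064 − (-1.76666))/3 = -1.85197
R_{2,2} = -1.85197 + (-1.85197 − (-1.85484))/15 = -1.85178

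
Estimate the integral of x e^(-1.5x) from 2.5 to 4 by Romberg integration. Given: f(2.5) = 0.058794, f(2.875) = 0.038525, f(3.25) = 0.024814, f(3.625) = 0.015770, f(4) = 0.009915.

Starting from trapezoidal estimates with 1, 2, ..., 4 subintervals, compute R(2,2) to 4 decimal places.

R(0,0) (trapezoid, 1 panel, h=1.5000): 0.051532
R(1,0) (trapezoid, 2 panels, h=0.7500): 0.044376
R(2,0) (trapezoid, 4 panels, h=0.3750): 0.042549
R(1,1) = 0.044376 + (0.044376 − 0.051532)/3 = 0.041991
R(2,1) = 0.042549 + (0.042549 − 0.044376)/3 = 0.041940
R(2,2) = 0.041940 + (0.041940 − 0.041991)/15 = 0.041937

0.0419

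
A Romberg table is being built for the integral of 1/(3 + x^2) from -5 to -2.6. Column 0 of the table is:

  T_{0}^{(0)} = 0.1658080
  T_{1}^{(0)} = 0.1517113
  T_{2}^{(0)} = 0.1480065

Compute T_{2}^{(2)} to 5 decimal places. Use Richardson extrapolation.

0.14676

Richardson extrapolation on the trapezoidal column (denominator 4−1=3):
T_{1}^{(1)} = (4·0.1517113 − 0.1658080) / 3 = 0.1470124
T_{2}^{(1)} = (4·0.1480065 − 0.1517113) / 3 = 0.1467716
T_{2}^{(2)} = 0.1467716 + (0.1467716 − 0.1470124)/15 = 0.1467555
(Column j=1 coincides with Simpson's rule on the same nodes.)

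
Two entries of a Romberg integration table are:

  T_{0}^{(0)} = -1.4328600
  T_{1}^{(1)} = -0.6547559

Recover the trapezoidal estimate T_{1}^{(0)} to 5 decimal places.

-0.84928

From T_{1}^{(1)} = (4·T_{1}^{(0)} − T_{0}^{(0)})/3, solve for T_{1}^{(0)}:
4·T_{1}^{(0)} = 3·(-0.6547559) + (-1.4328600) = -3.3971277
T_{1}^{(0)} = -0.8492819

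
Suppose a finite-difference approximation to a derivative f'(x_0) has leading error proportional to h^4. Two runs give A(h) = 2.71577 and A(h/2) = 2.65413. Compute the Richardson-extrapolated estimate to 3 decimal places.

2.650

The leading error scales as h^4; refining by a factor of 2 reduces it by 2^4 = 16.
Extrapolated value = (16·A(h/2) − A(h)) / (16 − 1)
= (16·2.65413 − 2.71577) / 15
= 39.75031 / 15 = 2.65002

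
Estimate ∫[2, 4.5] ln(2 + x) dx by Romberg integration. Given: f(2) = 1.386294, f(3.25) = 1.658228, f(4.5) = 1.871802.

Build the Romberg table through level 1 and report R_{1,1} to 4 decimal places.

4.1213

R_{0,0} (trapezoid, 1 panel, h=2.5000): 4.072620
R_{1,0} (trapezoid, 2 panels, h=1.2500): 4.109095
R_{1,1} = 4.109095 + (4.109095 − 4.072620)/3 = 4.121253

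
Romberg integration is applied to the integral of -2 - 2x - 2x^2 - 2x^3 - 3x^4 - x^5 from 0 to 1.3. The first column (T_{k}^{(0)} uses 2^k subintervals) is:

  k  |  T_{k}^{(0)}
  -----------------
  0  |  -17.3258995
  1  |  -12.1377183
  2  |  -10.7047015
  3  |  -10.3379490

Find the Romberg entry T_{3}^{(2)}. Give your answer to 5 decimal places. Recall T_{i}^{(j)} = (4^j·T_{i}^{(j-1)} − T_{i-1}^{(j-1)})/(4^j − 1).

-10.21494

Richardson extrapolation on the trapezoidal column (denominator 4−1=3):
T_{2}^{(1)} = (4·(-10.7047015) − (-12.1377183)) / 3 = -10.2270292
T_{3}^{(1)} = (4·(-10.3379490) − (-10.7047015)) / 3 = -10.2156982
T_{3}^{(2)} = -10.2156982 + (-10.2156982 − (-10.2270292))/15 = -10.2149428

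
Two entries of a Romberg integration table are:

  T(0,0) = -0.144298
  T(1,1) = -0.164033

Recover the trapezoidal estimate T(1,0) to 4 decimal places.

-0.1591

From T(1,1) = (4·T(1,0) − T(0,0))/3, solve for T(1,0):
4·T(1,0) = 3·(-0.164033) + (-0.144298) = -0.636397
T(1,0) = -0.159099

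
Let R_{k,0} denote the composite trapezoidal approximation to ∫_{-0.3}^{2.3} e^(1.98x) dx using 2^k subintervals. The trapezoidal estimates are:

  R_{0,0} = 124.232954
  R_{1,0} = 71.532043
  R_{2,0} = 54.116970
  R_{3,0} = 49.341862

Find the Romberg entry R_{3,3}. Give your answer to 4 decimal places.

Richardson extrapolation on the trapezoidal column (denominator 4−1=3):
R_{1,1} = (4·71.532043 − 124.232954) / 3 = 53.965073
R_{2,1} = 54.116970 + (54.116970 − 71.532043)/3 = 48.311946
R_{3,1} = 49.341862 + (49.341862 − 54.116970)/3 = 47.750159
R_{2,2} = (16·48.311946 − 53.965073) / 15 = 47.935071
R_{3,2} = (16·47.750159 − 48.311946) / 15 = 47.712707
R_{3,3} = 47.712707 + (47.712707 − 47.935071)/63 = 47.709177

47.7092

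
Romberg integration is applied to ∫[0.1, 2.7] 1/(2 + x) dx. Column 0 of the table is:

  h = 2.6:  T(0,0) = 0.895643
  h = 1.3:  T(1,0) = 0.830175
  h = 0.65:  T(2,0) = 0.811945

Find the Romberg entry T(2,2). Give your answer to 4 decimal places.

Richardson extrapolation on the trapezoidal column (denominator 4−1=3):
T(1,1) = 0.830175 + (0.830175 − 0.895643)/3 = 0.808352
T(2,1) = (4·0.811945 − 0.830175) / 3 = 0.805868
T(2,2) = (16·0.805868 − 0.808352) / 15 = 0.805702

0.8057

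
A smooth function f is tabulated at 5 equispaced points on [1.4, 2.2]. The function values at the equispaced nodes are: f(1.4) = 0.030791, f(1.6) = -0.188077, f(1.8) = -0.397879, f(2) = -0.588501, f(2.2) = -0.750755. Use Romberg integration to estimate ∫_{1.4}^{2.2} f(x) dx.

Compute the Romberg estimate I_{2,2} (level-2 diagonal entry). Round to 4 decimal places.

-0.3081

I_{0,0} (trapezoid, 1 panel, h=0.8000): -0.287986
I_{1,0} (trapezoid, 2 panels, h=0.4000): -0.303144
I_{2,0} (trapezoid, 4 panels, h=0.2000): -0.306888
I_{1,1} = -0.303144 + (-0.303144 − (-0.287986))/3 = -0.308197
I_{2,1} = -0.306888 + (-0.306888 − (-0.303144))/3 = -0.308136
I_{2,2} = -0.308136 + (-0.308136 − (-0.308197))/15 = -0.308132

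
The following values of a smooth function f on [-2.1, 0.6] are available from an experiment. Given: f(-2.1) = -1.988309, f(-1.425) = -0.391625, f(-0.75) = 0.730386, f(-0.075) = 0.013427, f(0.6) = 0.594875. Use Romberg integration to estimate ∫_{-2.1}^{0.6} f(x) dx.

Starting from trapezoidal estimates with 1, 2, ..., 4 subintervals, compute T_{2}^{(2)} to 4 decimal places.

T_{0}^{(0)} (trapezoid, 1 panel, h=2.7000): -1.881136
T_{1}^{(0)} (trapezoid, 2 panels, h=1.3500): 0.045453
T_{2}^{(0)} (trapezoid, 4 panels, h=0.6750): -0.232557
T_{1}^{(1)} = 0.045453 + (0.045453 − (-1.881136))/3 = 0.687649
T_{2}^{(1)} = -0.232557 + (-0.232557 − 0.045453)/3 = -0.325227
T_{2}^{(2)} = -0.325227 + (-0.325227 − 0.687649)/15 = -0.392752

-0.3928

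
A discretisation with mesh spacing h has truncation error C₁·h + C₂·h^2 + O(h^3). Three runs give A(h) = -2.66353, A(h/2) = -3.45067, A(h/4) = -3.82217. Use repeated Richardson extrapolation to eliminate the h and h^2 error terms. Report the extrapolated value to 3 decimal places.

First eliminate the h term (factor 2^1 = 2):
  B₁ = (2·(-3.45067) − (-2.66353))/1 = -4.23781
  B₂ = (2·(-3.82217) − (-3.45067))/1 = -4.19367
Then eliminate the h^2 term (factor 2^2 = 4):
  (4·(-4.19367) − (-4.23781))/3 = -4.17896

-4.179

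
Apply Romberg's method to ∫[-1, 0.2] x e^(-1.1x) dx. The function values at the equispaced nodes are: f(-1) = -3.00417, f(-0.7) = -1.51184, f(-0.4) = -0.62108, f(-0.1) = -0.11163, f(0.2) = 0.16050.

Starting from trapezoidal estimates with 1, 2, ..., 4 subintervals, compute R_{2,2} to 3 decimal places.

-1.057

R_{0,0} (trapezoid, 1 panel, h=1.2000): -1.70620
R_{1,0} (trapezoid, 2 panels, h=0.6000): -1.22575
R_{2,0} (trapezoid, 4 panels, h=0.3000): -1.09992
R_{1,1} = -1.22575 + (-1.22575 − (-1.70620))/3 = -1.06560
R_{2,1} = -1.09992 + (-1.09992 − (-1.22575))/3 = -1.05798
R_{2,2} = -1.05798 + (-1.05798 − (-1.06560))/15 = -1.05747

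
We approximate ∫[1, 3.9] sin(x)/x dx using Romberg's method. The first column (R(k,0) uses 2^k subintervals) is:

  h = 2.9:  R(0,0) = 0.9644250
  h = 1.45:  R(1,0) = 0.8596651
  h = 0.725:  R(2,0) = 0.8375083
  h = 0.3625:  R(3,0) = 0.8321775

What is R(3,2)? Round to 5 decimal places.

Richardson extrapolation on the trapezoidal column (denominator 4−1=3):
R(2,1) = 0.8375083 + (0.8375083 − 0.8596651)/3 = 0.8301227
R(3,1) = (4·0.8321775 − 0.8375083) / 3 = 0.8304006
R(3,2) = 0.8304006 + (0.8304006 − 0.8301227)/15 = 0.8304191
(Column j=1 coincides with Simpson's rule on the same nodes.)

0.83042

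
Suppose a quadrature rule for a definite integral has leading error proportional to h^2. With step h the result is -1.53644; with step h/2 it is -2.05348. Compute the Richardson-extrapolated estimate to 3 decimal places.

The leading error scales as h^2; refining by a factor of 2 reduces it by 2^2 = 4.
Extrapolated value = (4·A(h/2) − A(h)) / (4 − 1)
= (4·(-2.05348) − (-1.53644)) / 3
= -6.67748 / 3 = -2.22583

-2.226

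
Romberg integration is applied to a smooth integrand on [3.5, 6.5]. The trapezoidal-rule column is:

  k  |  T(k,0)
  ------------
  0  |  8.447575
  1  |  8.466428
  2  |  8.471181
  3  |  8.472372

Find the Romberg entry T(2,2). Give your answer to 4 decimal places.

T(1,1) = (4·8.466428 − 8.447575) / 3 = 8.472712
T(2,1) = 8.471181 + (8.471181 − 8.466428)/3 = 8.472765
T(2,2) = (16·8.472765 − 8.472712) / 15 = 8.472769

8.4728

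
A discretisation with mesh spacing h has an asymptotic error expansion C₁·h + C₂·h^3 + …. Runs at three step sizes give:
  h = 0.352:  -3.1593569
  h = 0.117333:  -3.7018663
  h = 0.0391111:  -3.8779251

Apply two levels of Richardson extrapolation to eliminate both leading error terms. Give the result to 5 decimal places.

First eliminate the h term (factor 3^1 = 3):
  B₁ = (3·(-3.7018663) − (-3.1593569))/2 = -3.9731210
  B₂ = (3·(-3.8779251) − (-3.7018663))/2 = -3.9659545
Then eliminate the h^3 term (factor 3^3 = 27):
  (27·(-3.9659545) − (-3.9731210))/26 = -3.9656789

-3.96568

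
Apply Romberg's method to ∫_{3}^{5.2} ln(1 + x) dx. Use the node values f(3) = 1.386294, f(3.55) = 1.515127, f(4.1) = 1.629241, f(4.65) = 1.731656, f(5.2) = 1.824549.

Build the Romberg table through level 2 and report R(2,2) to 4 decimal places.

3.5670

R(0,0) (trapezoid, 1 panel, h=2.2000): 3.531927
R(1,0) (trapezoid, 2 panels, h=1.1000): 3.558129
R(2,0) (trapezoid, 4 panels, h=0.5500): 3.564795
R(1,1) = 3.558129 + (3.558129 − 3.531927)/3 = 3.566863
R(2,1) = 3.564795 + (3.564795 − 3.558129)/3 = 3.567017
R(2,2) = 3.567017 + (3.567017 − 3.566863)/15 = 3.567027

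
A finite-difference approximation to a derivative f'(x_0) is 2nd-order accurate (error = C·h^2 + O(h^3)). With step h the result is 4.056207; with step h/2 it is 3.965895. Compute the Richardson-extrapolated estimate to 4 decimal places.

3.9358

Extrapolated value = (4·A(h/2) − A(h)) / (4 − 1)
= (4·3.965895 − 4.056207) / 3
= 11.807373 / 3 = 3.935791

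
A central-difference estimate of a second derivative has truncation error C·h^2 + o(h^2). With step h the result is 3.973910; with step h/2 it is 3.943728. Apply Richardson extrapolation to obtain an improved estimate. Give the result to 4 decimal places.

The leading error scales as h^2; refining by a factor of 2 reduces it by 2^2 = 4.
Extrapolated value = (4·A(h/2) − A(h)) / (4 − 1)
= (4·3.943728 − 3.973910) / 3
= 11.801002 / 3 = 3.933667

3.9337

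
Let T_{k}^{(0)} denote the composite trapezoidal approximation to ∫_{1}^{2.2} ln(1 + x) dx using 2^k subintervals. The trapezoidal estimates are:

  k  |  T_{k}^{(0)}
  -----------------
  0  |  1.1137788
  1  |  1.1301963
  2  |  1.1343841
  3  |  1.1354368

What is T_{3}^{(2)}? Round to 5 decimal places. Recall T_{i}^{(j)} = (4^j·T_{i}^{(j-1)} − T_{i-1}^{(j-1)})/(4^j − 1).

1.13579

Richardson extrapolation on the trapezoidal column (denominator 4−1=3):
T_{2}^{(1)} = (4·1.1343841 − 1.1301963) / 3 = 1.1357800
T_{3}^{(1)} = (4·1.1354368 − 1.1343841) / 3 = 1.1357877
T_{3}^{(2)} = (16·1.1357877 − 1.1357800) / 15 = 1.1357882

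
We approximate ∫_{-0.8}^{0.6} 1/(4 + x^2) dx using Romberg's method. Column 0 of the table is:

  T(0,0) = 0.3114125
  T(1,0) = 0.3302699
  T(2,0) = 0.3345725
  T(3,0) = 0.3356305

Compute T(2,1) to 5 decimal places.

Richardson extrapolation on the trapezoidal column (denominator 4−1=3):
T(2,1) = 0.3345725 + (0.3345725 − 0.3302699)/3 = 0.3360067

0.33601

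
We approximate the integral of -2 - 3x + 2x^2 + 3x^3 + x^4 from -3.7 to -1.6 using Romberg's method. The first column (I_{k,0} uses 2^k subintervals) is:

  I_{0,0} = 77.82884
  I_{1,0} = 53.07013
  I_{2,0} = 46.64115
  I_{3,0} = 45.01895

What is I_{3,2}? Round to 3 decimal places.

44.477

I_{2,1} = (4·46.64115 − 53.07013) / 3 = 44.49816
I_{3,1} = 45.01895 + (45.01895 − 46.64115)/3 = 44.47822
I_{3,2} = 44.47822 + (44.47822 − 44.49816)/15 = 44.47689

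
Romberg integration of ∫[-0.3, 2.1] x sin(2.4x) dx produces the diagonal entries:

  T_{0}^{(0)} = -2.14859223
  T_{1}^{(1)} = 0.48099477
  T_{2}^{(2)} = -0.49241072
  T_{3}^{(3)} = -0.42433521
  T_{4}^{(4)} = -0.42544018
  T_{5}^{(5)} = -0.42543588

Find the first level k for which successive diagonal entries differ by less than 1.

|T_{1}^{(1)} − T_{0}^{(0)}| = 2.62958700 ≥ 1
|T_{2}^{(2)} − T_{1}^{(1)}| = 0.97340549 < 1

k = 2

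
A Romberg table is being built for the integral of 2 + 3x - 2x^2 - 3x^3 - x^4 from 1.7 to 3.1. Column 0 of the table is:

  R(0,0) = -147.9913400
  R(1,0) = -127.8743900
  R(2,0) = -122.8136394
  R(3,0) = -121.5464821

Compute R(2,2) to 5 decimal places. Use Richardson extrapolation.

Richardson extrapolation on the trapezoidal column (denominator 4−1=3):
R(1,1) = -127.8743900 + (-127.8743900 − (-147.9913400))/3 = -121.1687400
R(2,1) = (4·(-122.8136394) − (-127.8743900)) / 3 = -121.1267225
R(2,2) = -121.1267225 + (-121.1267225 − (-121.1687400))/15 = -121.1239213

-121.12392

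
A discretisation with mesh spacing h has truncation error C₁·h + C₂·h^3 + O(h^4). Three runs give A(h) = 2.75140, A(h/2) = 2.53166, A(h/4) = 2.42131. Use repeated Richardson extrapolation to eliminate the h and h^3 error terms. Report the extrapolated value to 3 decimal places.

First eliminate the h term (factor 2^1 = 2):
  B₁ = (2·2.53166 − 2.75140)/1 = 2.31192
  B₂ = (2·2.42131 − 2.53166)/1 = 2.31096
Then eliminate the h^3 term (factor 2^3 = 8):
  (8·2.31096 − 2.31192)/7 = 2.31082

2.311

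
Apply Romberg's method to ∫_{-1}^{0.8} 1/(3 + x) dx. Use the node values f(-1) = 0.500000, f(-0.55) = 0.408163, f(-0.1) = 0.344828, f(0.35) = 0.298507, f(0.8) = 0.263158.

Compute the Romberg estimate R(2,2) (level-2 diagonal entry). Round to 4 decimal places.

R(0,0) (trapezoid, 1 panel, h=1.8000): 0.686842
R(1,0) (trapezoid, 2 panels, h=0.9000): 0.653766
R(2,0) (trapezoid, 4 panels, h=0.4500): 0.644885
R(1,1) = 0.653766 + (0.653766 − 0.686842)/3 = 0.642741
R(2,1) = 0.644885 + (0.644885 − 0.653766)/3 = 0.641925
R(2,2) = 0.641925 + (0.641925 − 0.642741)/15 = 0.641871

0.6419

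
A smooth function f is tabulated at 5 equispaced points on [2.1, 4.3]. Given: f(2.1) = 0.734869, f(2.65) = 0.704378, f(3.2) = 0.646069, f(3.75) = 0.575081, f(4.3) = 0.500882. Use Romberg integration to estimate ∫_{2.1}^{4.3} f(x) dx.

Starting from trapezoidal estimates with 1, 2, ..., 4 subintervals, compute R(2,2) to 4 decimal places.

R(0,0) (trapezoid, 1 panel, h=2.2000): 1.359326
R(1,0) (trapezoid, 2 panels, h=1.1000): 1.390339
R(2,0) (trapezoid, 4 panels, h=0.5500): 1.398872
R(1,1) = 1.390339 + (1.390339 − 1.359326)/3 = 1.400677
R(2,1) = 1.398872 + (1.398872 − 1.390339)/3 = 1.401716
R(2,2) = 1.401716 + (1.401716 − 1.400677)/15 = 1.401785

1.4018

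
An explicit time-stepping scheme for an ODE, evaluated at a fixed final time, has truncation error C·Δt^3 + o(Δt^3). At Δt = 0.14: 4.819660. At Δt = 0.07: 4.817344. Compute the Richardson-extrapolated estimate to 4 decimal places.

4.8170

The leading error scales as Δt^3; refining by a factor of 2 reduces it by 2^3 = 8.
Extrapolated value = (8·A(Δt/2) − A(Δt)) / (8 − 1)
= (8·4.817344 − 4.819660) / 7
= 33.719092 / 7 = 4.817013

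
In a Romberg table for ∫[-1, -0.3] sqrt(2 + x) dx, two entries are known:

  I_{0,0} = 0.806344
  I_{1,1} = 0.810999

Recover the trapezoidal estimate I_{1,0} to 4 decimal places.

From I_{1,1} = (4·I_{1,0} − I_{0,0})/3, solve for I_{1,0}:
4·I_{1,0} = 3·0.810999 + 0.806344 = 3.239341
I_{1,0} = 0.809835

0.8098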